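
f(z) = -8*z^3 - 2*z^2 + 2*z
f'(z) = -24*z^2 - 4*z + 2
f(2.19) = -89.24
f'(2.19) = -121.87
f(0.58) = -1.07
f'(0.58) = -8.39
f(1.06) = -9.66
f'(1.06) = -29.21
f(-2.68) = 134.27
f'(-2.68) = -159.66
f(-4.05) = 490.54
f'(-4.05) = -375.46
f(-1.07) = 5.37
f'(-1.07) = -21.20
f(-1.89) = 43.09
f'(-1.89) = -76.17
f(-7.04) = 2678.11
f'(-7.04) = -1159.32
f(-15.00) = 26520.00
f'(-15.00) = -5338.00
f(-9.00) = 5652.00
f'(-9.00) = -1906.00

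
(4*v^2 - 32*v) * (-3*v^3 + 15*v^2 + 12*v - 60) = -12*v^5 + 156*v^4 - 432*v^3 - 624*v^2 + 1920*v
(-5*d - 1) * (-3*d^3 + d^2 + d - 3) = 15*d^4 - 2*d^3 - 6*d^2 + 14*d + 3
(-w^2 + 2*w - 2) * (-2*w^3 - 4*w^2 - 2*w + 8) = 2*w^5 - 2*w^3 - 4*w^2 + 20*w - 16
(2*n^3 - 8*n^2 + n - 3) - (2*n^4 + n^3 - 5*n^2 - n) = -2*n^4 + n^3 - 3*n^2 + 2*n - 3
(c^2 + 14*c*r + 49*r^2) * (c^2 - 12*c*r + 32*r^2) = c^4 + 2*c^3*r - 87*c^2*r^2 - 140*c*r^3 + 1568*r^4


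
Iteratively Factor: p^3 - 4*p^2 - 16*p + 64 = (p - 4)*(p^2 - 16) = (p - 4)*(p + 4)*(p - 4)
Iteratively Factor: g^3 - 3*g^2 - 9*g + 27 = (g - 3)*(g^2 - 9) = (g - 3)^2*(g + 3)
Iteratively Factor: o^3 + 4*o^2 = (o)*(o^2 + 4*o) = o*(o + 4)*(o)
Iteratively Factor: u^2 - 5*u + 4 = (u - 4)*(u - 1)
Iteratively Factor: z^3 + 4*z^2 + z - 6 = (z + 3)*(z^2 + z - 2) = (z - 1)*(z + 3)*(z + 2)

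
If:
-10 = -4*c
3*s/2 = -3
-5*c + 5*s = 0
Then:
No Solution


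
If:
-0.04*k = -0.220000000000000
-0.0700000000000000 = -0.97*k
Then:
No Solution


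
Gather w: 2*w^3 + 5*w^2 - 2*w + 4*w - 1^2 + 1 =2*w^3 + 5*w^2 + 2*w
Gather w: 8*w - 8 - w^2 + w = -w^2 + 9*w - 8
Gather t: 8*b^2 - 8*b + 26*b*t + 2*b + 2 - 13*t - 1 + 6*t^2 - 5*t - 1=8*b^2 - 6*b + 6*t^2 + t*(26*b - 18)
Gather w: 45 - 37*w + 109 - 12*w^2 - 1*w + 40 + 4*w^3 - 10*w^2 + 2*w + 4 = 4*w^3 - 22*w^2 - 36*w + 198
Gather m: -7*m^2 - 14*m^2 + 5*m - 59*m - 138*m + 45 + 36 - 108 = -21*m^2 - 192*m - 27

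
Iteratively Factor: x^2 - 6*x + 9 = (x - 3)*(x - 3)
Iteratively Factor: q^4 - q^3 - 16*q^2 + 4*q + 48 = (q - 2)*(q^3 + q^2 - 14*q - 24) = (q - 2)*(q + 2)*(q^2 - q - 12) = (q - 4)*(q - 2)*(q + 2)*(q + 3)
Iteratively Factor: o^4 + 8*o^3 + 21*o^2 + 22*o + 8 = (o + 4)*(o^3 + 4*o^2 + 5*o + 2) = (o + 1)*(o + 4)*(o^2 + 3*o + 2) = (o + 1)^2*(o + 4)*(o + 2)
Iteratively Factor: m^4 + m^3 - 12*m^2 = (m + 4)*(m^3 - 3*m^2) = (m - 3)*(m + 4)*(m^2) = m*(m - 3)*(m + 4)*(m)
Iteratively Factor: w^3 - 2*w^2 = (w)*(w^2 - 2*w) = w^2*(w - 2)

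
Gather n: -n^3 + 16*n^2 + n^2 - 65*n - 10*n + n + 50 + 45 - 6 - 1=-n^3 + 17*n^2 - 74*n + 88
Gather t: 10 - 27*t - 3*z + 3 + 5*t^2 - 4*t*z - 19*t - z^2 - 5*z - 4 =5*t^2 + t*(-4*z - 46) - z^2 - 8*z + 9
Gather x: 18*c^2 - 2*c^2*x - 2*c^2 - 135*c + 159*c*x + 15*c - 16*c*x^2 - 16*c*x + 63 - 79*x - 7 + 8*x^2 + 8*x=16*c^2 - 120*c + x^2*(8 - 16*c) + x*(-2*c^2 + 143*c - 71) + 56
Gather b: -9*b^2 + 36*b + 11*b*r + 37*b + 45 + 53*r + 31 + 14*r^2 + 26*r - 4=-9*b^2 + b*(11*r + 73) + 14*r^2 + 79*r + 72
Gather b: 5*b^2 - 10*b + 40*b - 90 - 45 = 5*b^2 + 30*b - 135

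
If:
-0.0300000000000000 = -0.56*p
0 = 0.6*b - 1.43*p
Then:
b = 0.13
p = 0.05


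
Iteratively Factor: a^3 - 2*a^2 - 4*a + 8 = (a - 2)*(a^2 - 4) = (a - 2)^2*(a + 2)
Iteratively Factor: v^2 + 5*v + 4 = (v + 4)*(v + 1)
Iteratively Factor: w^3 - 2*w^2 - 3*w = (w - 3)*(w^2 + w) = (w - 3)*(w + 1)*(w)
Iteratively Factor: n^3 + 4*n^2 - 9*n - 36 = (n + 3)*(n^2 + n - 12) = (n - 3)*(n + 3)*(n + 4)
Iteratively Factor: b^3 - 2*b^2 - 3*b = (b + 1)*(b^2 - 3*b) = b*(b + 1)*(b - 3)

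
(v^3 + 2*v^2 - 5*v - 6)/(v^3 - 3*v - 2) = (v + 3)/(v + 1)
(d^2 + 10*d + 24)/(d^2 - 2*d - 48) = (d + 4)/(d - 8)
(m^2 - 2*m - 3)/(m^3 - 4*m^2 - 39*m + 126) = (m + 1)/(m^2 - m - 42)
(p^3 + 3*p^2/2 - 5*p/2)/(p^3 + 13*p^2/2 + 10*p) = (p - 1)/(p + 4)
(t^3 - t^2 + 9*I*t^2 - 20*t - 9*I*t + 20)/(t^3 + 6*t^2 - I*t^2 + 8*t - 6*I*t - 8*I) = (t^3 + t^2*(-1 + 9*I) + t*(-20 - 9*I) + 20)/(t^3 + t^2*(6 - I) + t*(8 - 6*I) - 8*I)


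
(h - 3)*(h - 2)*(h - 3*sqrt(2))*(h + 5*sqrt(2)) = h^4 - 5*h^3 + 2*sqrt(2)*h^3 - 24*h^2 - 10*sqrt(2)*h^2 + 12*sqrt(2)*h + 150*h - 180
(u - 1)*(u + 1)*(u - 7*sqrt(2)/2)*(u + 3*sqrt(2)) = u^4 - sqrt(2)*u^3/2 - 22*u^2 + sqrt(2)*u/2 + 21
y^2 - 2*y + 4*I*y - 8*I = (y - 2)*(y + 4*I)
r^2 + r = r*(r + 1)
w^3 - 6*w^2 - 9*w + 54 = (w - 6)*(w - 3)*(w + 3)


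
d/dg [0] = 0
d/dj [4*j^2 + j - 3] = 8*j + 1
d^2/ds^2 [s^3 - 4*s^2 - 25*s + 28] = 6*s - 8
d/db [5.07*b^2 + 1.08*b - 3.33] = 10.14*b + 1.08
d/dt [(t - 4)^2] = 2*t - 8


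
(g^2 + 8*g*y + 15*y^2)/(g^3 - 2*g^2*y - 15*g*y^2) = (-g - 5*y)/(g*(-g + 5*y))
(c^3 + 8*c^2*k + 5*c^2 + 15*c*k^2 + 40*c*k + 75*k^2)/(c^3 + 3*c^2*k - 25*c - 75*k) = (c + 5*k)/(c - 5)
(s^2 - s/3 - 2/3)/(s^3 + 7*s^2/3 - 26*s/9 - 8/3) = 3*(s - 1)/(3*s^2 + 5*s - 12)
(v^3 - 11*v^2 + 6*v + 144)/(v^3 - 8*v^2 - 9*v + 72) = (v - 6)/(v - 3)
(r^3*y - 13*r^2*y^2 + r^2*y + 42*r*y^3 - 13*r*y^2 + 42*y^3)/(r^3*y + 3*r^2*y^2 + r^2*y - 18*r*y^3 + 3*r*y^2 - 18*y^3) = (-r^2 + 13*r*y - 42*y^2)/(-r^2 - 3*r*y + 18*y^2)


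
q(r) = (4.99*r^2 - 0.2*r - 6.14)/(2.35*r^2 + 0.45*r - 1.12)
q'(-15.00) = 0.00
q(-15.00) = 2.15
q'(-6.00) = -0.00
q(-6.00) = 2.16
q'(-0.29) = -1.72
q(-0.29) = 5.38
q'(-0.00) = 2.38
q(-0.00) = 5.48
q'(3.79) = 0.09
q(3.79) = 1.89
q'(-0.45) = -6.17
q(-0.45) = 5.95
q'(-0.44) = -5.73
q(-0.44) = 5.89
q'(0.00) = 2.38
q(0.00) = 5.48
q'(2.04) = 0.55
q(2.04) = 1.48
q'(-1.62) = -0.99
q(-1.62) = 1.69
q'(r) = (-4.7*r - 0.45)*(4.99*r^2 - 0.2*r - 6.14)/(2.35*r^2 + 0.45*r - 1.12)^2 + (9.98*r - 0.2)/(2.35*r^2 + 0.45*r - 1.12) = (2.7155*r^2 + 17.6804*r + 2.987)/(5.5225*r^4 + 2.115*r^3 - 5.0615*r^2 - 1.008*r + 1.2544)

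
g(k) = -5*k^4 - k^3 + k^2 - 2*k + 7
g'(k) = -20*k^3 - 3*k^2 + 2*k - 2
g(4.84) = -2836.43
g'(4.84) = -2330.19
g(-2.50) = -161.44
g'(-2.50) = 286.75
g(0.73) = 4.26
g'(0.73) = -9.92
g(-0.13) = 7.28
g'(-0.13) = -2.27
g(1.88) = -62.33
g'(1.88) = -141.74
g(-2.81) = -269.04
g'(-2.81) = 412.45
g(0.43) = 6.07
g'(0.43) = -3.28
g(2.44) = -183.68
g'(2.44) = -305.52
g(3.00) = -422.00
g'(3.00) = -563.00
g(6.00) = -6665.00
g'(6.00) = -4418.00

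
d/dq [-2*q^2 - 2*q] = -4*q - 2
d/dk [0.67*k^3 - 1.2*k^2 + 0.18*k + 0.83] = 2.01*k^2 - 2.4*k + 0.18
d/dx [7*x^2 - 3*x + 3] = 14*x - 3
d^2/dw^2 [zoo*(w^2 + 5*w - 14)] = zoo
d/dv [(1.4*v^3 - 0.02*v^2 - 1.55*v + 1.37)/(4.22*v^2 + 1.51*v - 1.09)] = (5.908*v^4 + 4.228*v^3 + 1.9328*v^2 - 11.5192*v - 0.3792)/(17.8084*v^4 + 12.7444*v^3 - 6.9195*v^2 - 3.2918*v + 1.1881)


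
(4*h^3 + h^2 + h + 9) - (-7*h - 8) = 4*h^3 + h^2 + 8*h + 17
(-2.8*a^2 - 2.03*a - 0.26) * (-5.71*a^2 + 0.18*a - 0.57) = 15.988*a^4 + 11.0873*a^3 + 2.7152*a^2 + 1.1103*a + 0.1482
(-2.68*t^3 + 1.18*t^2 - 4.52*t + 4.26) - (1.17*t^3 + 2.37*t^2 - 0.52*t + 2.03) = -3.85*t^3 - 1.19*t^2 - 4.0*t + 2.23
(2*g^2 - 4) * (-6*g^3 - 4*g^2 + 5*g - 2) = -12*g^5 - 8*g^4 + 34*g^3 + 12*g^2 - 20*g + 8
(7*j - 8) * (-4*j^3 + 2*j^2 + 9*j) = -28*j^4 + 46*j^3 + 47*j^2 - 72*j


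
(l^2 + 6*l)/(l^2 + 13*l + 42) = l/(l + 7)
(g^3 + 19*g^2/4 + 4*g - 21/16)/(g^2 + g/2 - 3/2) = (8*g^2 + 26*g - 7)/(8*(g - 1))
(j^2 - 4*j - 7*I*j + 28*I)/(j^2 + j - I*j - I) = (j^2 - 4*j - 7*I*j + 28*I)/(j^2 + j - I*j - I)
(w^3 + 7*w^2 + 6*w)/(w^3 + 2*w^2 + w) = (w + 6)/(w + 1)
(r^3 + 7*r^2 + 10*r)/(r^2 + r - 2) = r*(r + 5)/(r - 1)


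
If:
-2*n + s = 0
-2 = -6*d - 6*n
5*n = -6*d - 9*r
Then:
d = 1/3 - s/2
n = s/2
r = s/18 - 2/9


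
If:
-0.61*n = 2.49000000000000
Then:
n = -4.08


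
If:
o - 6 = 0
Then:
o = 6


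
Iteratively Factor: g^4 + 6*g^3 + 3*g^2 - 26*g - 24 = (g - 2)*(g^3 + 8*g^2 + 19*g + 12) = (g - 2)*(g + 3)*(g^2 + 5*g + 4) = (g - 2)*(g + 3)*(g + 4)*(g + 1)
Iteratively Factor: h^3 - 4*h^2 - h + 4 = (h - 1)*(h^2 - 3*h - 4) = (h - 1)*(h + 1)*(h - 4)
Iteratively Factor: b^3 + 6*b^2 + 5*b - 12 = (b - 1)*(b^2 + 7*b + 12) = (b - 1)*(b + 4)*(b + 3)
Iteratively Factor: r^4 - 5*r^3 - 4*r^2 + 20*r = (r - 2)*(r^3 - 3*r^2 - 10*r) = r*(r - 2)*(r^2 - 3*r - 10) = r*(r - 2)*(r + 2)*(r - 5)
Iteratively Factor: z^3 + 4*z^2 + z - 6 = (z + 2)*(z^2 + 2*z - 3) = (z - 1)*(z + 2)*(z + 3)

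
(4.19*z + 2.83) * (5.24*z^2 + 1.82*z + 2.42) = 21.9556*z^3 + 22.455*z^2 + 15.2904*z + 6.8486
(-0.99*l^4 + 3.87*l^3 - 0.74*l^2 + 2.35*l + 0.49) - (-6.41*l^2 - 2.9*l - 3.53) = -0.99*l^4 + 3.87*l^3 + 5.67*l^2 + 5.25*l + 4.02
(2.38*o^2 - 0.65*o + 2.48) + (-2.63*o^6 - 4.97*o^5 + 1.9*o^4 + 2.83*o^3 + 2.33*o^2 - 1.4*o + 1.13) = -2.63*o^6 - 4.97*o^5 + 1.9*o^4 + 2.83*o^3 + 4.71*o^2 - 2.05*o + 3.61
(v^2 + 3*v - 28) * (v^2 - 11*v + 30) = v^4 - 8*v^3 - 31*v^2 + 398*v - 840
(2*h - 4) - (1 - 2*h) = 4*h - 5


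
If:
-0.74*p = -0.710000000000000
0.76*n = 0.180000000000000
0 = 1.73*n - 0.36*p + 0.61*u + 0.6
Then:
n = 0.24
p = 0.96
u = -1.09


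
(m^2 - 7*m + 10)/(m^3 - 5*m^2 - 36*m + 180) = (m - 2)/(m^2 - 36)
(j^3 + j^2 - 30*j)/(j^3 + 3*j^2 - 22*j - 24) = j*(j - 5)/(j^2 - 3*j - 4)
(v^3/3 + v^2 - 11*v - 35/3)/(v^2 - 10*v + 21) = (v^3 + 3*v^2 - 33*v - 35)/(3*(v^2 - 10*v + 21))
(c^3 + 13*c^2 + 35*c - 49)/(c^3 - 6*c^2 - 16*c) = (-c^3 - 13*c^2 - 35*c + 49)/(c*(-c^2 + 6*c + 16))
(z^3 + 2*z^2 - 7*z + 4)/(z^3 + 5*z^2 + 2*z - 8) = (z - 1)/(z + 2)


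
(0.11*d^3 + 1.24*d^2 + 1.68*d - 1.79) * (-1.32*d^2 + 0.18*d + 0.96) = -0.1452*d^5 - 1.617*d^4 - 1.8888*d^3 + 3.8556*d^2 + 1.2906*d - 1.7184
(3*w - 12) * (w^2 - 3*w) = 3*w^3 - 21*w^2 + 36*w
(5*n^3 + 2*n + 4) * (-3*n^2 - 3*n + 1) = -15*n^5 - 15*n^4 - n^3 - 18*n^2 - 10*n + 4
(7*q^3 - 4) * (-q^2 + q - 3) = -7*q^5 + 7*q^4 - 21*q^3 + 4*q^2 - 4*q + 12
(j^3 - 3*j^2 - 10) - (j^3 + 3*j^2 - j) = -6*j^2 + j - 10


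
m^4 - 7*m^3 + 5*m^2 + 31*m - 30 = (m - 5)*(m - 3)*(m - 1)*(m + 2)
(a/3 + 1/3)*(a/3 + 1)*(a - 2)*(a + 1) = a^4/9 + a^3/3 - a^2/3 - 11*a/9 - 2/3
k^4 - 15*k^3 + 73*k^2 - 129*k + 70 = (k - 7)*(k - 5)*(k - 2)*(k - 1)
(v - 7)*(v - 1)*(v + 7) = v^3 - v^2 - 49*v + 49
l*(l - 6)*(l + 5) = l^3 - l^2 - 30*l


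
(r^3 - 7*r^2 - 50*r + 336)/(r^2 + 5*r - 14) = (r^2 - 14*r + 48)/(r - 2)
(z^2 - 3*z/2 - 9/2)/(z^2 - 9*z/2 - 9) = (z - 3)/(z - 6)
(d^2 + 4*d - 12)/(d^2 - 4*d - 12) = (-d^2 - 4*d + 12)/(-d^2 + 4*d + 12)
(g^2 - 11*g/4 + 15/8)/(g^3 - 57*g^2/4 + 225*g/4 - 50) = (g - 3/2)/(g^2 - 13*g + 40)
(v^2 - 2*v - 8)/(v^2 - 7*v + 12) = (v + 2)/(v - 3)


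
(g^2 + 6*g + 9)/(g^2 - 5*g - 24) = (g + 3)/(g - 8)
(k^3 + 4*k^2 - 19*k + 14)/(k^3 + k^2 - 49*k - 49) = (k^2 - 3*k + 2)/(k^2 - 6*k - 7)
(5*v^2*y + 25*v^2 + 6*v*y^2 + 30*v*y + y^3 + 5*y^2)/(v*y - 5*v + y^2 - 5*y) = (5*v*y + 25*v + y^2 + 5*y)/(y - 5)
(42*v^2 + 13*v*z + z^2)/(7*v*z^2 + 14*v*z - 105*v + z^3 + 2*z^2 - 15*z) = (6*v + z)/(z^2 + 2*z - 15)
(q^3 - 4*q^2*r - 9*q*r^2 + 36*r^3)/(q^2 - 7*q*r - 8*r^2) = (-q^3 + 4*q^2*r + 9*q*r^2 - 36*r^3)/(-q^2 + 7*q*r + 8*r^2)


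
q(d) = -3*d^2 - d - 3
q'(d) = -6*d - 1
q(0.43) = -3.98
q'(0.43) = -3.58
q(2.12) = -18.60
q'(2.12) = -13.72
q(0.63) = -4.82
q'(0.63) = -4.78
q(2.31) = -21.32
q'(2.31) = -14.86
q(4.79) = -76.62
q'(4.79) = -29.74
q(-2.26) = -16.06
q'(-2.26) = 12.56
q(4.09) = -57.27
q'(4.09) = -25.54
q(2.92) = -31.50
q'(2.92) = -18.52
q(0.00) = -3.00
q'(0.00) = -1.00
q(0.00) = -3.00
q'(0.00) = -1.00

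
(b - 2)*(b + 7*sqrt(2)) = b^2 - 2*b + 7*sqrt(2)*b - 14*sqrt(2)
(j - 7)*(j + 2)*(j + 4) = j^3 - j^2 - 34*j - 56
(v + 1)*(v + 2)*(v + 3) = v^3 + 6*v^2 + 11*v + 6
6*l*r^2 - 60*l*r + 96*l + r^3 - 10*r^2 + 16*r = (6*l + r)*(r - 8)*(r - 2)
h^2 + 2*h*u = h*(h + 2*u)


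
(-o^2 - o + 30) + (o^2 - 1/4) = 119/4 - o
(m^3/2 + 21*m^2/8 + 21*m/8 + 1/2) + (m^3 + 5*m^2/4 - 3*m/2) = 3*m^3/2 + 31*m^2/8 + 9*m/8 + 1/2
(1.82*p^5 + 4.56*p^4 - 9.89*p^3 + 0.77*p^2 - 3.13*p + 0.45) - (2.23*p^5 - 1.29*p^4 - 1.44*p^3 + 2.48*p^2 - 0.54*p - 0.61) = -0.41*p^5 + 5.85*p^4 - 8.45*p^3 - 1.71*p^2 - 2.59*p + 1.06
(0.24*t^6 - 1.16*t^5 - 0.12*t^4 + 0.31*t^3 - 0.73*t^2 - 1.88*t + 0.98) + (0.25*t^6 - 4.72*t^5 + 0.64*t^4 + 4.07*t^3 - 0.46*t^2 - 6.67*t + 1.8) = 0.49*t^6 - 5.88*t^5 + 0.52*t^4 + 4.38*t^3 - 1.19*t^2 - 8.55*t + 2.78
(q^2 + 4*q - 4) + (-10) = q^2 + 4*q - 14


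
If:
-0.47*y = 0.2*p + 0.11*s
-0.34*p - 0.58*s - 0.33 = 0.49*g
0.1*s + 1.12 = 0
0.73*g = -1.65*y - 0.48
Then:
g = 4.55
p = 11.58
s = -11.20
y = -2.30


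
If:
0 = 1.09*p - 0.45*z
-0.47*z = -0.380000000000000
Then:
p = 0.33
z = 0.81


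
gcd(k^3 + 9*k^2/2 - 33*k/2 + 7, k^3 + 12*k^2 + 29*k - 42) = k + 7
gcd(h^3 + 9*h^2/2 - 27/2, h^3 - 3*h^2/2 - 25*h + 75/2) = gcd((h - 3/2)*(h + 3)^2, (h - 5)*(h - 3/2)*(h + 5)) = h - 3/2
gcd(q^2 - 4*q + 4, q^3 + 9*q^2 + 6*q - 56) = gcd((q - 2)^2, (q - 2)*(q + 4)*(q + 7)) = q - 2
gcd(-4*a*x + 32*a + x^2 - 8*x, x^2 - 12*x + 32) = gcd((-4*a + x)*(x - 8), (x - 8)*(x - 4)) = x - 8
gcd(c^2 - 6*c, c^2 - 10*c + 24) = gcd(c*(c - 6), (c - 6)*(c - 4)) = c - 6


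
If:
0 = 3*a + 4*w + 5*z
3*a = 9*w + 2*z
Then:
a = -37*z/39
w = -7*z/13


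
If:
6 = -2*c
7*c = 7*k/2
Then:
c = -3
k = -6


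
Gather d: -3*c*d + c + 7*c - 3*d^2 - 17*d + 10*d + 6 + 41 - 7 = 8*c - 3*d^2 + d*(-3*c - 7) + 40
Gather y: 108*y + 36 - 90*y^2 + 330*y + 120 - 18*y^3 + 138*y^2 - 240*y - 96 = -18*y^3 + 48*y^2 + 198*y + 60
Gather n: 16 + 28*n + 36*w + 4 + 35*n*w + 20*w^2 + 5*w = n*(35*w + 28) + 20*w^2 + 41*w + 20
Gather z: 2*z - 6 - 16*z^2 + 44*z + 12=-16*z^2 + 46*z + 6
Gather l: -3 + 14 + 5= 16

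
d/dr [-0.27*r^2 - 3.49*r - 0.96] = -0.54*r - 3.49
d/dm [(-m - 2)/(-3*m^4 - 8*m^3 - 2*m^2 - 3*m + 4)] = (3*m^4 + 8*m^3 + 2*m^2 + 3*m - (m + 2)*(12*m^3 + 24*m^2 + 4*m + 3) - 4)/(3*m^4 + 8*m^3 + 2*m^2 + 3*m - 4)^2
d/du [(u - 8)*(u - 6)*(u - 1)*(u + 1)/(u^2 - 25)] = 2*(u^5 - 7*u^4 - 50*u^3 + 518*u^2 - 1127*u - 175)/(u^4 - 50*u^2 + 625)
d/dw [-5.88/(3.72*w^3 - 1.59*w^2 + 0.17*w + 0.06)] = (65.6208*w^2 - 18.6984*w + 0.9996)/(3.72*w^3 - 1.59*w^2 + 0.17*w + 0.06)^2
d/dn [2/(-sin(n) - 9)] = 2*cos(n)/(sin(n) + 9)^2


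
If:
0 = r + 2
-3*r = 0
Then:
No Solution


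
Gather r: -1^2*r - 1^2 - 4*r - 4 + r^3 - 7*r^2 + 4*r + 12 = r^3 - 7*r^2 - r + 7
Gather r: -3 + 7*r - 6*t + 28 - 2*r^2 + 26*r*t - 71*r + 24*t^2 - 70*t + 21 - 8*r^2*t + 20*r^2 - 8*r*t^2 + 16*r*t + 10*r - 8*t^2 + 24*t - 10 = r^2*(18 - 8*t) + r*(-8*t^2 + 42*t - 54) + 16*t^2 - 52*t + 36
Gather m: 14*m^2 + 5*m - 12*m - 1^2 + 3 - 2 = 14*m^2 - 7*m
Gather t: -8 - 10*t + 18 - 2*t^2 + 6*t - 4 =-2*t^2 - 4*t + 6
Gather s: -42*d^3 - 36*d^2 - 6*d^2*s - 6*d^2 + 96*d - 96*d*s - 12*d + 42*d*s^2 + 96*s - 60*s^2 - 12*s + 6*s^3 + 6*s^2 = -42*d^3 - 42*d^2 + 84*d + 6*s^3 + s^2*(42*d - 54) + s*(-6*d^2 - 96*d + 84)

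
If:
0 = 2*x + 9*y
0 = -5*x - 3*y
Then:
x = 0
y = 0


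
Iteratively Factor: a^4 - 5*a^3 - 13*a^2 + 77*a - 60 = (a - 5)*(a^3 - 13*a + 12) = (a - 5)*(a + 4)*(a^2 - 4*a + 3) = (a - 5)*(a - 3)*(a + 4)*(a - 1)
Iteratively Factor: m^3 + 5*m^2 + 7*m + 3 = (m + 1)*(m^2 + 4*m + 3) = (m + 1)^2*(m + 3)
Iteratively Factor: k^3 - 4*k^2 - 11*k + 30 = (k - 2)*(k^2 - 2*k - 15) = (k - 2)*(k + 3)*(k - 5)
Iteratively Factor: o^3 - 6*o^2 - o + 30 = (o - 5)*(o^2 - o - 6) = (o - 5)*(o - 3)*(o + 2)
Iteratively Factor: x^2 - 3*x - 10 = (x - 5)*(x + 2)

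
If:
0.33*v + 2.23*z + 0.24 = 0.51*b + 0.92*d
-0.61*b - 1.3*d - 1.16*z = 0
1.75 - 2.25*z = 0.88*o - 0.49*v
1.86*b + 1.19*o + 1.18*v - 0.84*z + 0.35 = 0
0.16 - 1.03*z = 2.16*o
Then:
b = 1.56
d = -0.95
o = -0.04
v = -2.55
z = 0.24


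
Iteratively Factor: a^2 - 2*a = (a - 2)*(a)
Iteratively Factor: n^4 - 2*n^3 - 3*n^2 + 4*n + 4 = (n + 1)*(n^3 - 3*n^2 + 4) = (n + 1)^2*(n^2 - 4*n + 4) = (n - 2)*(n + 1)^2*(n - 2)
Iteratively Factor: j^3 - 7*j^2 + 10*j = (j - 2)*(j^2 - 5*j) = j*(j - 2)*(j - 5)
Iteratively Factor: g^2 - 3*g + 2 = (g - 1)*(g - 2)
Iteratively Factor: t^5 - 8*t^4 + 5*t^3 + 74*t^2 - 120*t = (t - 5)*(t^4 - 3*t^3 - 10*t^2 + 24*t) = (t - 5)*(t - 2)*(t^3 - t^2 - 12*t) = (t - 5)*(t - 4)*(t - 2)*(t^2 + 3*t) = t*(t - 5)*(t - 4)*(t - 2)*(t + 3)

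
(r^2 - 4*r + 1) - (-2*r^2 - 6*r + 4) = 3*r^2 + 2*r - 3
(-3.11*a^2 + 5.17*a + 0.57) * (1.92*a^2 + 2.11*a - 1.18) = -5.9712*a^4 + 3.3643*a^3 + 15.6729*a^2 - 4.8979*a - 0.6726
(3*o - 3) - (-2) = 3*o - 1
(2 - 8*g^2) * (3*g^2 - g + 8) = -24*g^4 + 8*g^3 - 58*g^2 - 2*g + 16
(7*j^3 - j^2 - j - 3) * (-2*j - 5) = -14*j^4 - 33*j^3 + 7*j^2 + 11*j + 15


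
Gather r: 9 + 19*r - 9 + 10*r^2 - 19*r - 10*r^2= 0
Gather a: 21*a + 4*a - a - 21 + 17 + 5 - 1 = 24*a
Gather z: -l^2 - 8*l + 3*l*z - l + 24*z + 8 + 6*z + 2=-l^2 - 9*l + z*(3*l + 30) + 10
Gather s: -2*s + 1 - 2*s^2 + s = -2*s^2 - s + 1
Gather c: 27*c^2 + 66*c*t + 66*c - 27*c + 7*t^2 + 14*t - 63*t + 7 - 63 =27*c^2 + c*(66*t + 39) + 7*t^2 - 49*t - 56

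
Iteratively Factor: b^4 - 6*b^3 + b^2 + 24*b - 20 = (b - 1)*(b^3 - 5*b^2 - 4*b + 20) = (b - 2)*(b - 1)*(b^2 - 3*b - 10) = (b - 2)*(b - 1)*(b + 2)*(b - 5)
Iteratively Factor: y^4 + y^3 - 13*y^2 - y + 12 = (y + 1)*(y^3 - 13*y + 12) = (y + 1)*(y + 4)*(y^2 - 4*y + 3) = (y - 1)*(y + 1)*(y + 4)*(y - 3)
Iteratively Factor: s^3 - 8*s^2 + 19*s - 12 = (s - 4)*(s^2 - 4*s + 3) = (s - 4)*(s - 1)*(s - 3)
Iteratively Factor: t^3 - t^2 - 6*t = (t)*(t^2 - t - 6) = t*(t - 3)*(t + 2)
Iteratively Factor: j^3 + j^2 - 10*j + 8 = (j - 2)*(j^2 + 3*j - 4) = (j - 2)*(j - 1)*(j + 4)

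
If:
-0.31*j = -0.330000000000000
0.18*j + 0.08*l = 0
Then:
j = 1.06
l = -2.40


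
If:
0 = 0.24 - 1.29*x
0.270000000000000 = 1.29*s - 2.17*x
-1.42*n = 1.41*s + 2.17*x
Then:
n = -0.80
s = 0.52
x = 0.19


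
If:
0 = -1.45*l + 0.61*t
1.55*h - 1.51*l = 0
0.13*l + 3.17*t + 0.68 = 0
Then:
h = -0.09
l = -0.09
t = -0.21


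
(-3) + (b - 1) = b - 4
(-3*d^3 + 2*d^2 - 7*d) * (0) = 0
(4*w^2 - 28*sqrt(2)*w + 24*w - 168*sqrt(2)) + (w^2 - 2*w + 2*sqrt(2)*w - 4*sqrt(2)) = 5*w^2 - 26*sqrt(2)*w + 22*w - 172*sqrt(2)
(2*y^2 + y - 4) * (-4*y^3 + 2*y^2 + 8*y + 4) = -8*y^5 + 34*y^3 + 8*y^2 - 28*y - 16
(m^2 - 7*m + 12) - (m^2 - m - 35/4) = 83/4 - 6*m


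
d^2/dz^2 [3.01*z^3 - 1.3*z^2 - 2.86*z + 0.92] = 18.06*z - 2.6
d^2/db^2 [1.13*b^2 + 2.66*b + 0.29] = 2.26000000000000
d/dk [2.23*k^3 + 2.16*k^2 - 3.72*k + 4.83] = 6.69*k^2 + 4.32*k - 3.72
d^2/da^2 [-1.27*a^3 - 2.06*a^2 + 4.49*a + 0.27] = -7.62*a - 4.12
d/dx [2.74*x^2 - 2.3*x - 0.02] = 5.48*x - 2.3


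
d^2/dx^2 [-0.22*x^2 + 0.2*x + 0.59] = -0.440000000000000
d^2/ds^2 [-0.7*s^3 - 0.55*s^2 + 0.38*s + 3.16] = -4.2*s - 1.1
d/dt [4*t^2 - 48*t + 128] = 8*t - 48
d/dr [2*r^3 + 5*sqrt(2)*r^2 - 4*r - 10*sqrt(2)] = 6*r^2 + 10*sqrt(2)*r - 4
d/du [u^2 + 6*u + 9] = 2*u + 6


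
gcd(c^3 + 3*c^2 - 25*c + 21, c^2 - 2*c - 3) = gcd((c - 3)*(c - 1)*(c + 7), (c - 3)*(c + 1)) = c - 3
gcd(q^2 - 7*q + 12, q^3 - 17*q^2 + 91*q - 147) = q - 3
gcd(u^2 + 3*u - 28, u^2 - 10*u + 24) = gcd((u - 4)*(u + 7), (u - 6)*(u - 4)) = u - 4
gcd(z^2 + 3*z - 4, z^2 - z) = z - 1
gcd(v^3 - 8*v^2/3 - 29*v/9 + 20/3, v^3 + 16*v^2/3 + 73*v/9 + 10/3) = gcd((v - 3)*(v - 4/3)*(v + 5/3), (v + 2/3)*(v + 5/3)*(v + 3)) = v + 5/3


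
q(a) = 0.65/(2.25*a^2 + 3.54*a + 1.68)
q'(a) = 0.65*(-4.5*a - 3.54)/(2.25*a^2 + 3.54*a + 1.68)^2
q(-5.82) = 0.01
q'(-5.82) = 0.00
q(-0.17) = 0.57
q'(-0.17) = -1.38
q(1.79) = 0.04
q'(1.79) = -0.03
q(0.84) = 0.10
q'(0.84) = -0.12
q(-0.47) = 1.27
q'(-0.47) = -3.52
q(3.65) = 0.01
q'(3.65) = -0.01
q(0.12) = 0.30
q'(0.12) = -0.58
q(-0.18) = 0.58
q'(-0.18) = -1.43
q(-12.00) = 0.00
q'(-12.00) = 0.00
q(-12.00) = 0.00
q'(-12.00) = 0.00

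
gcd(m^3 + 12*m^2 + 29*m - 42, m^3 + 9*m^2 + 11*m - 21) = m^2 + 6*m - 7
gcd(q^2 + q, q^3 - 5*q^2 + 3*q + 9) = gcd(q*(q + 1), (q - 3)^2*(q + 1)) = q + 1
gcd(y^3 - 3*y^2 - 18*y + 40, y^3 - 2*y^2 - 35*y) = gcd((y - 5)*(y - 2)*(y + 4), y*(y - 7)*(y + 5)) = 1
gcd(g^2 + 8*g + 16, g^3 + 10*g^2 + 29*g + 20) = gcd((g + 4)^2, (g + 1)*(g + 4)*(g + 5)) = g + 4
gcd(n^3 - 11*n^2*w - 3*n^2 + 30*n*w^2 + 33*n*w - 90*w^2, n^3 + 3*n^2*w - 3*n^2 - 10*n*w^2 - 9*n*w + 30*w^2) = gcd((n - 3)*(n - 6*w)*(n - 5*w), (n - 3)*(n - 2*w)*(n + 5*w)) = n - 3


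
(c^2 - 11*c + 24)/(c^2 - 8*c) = (c - 3)/c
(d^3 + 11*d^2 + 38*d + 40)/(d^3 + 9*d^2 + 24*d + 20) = (d + 4)/(d + 2)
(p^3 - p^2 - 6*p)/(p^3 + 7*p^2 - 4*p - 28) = p*(p - 3)/(p^2 + 5*p - 14)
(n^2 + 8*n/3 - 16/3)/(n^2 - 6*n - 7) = (-3*n^2 - 8*n + 16)/(3*(-n^2 + 6*n + 7))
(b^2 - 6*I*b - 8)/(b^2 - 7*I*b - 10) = (b - 4*I)/(b - 5*I)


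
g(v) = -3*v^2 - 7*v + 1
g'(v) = -6*v - 7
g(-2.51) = -0.33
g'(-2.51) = 8.06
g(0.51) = -3.35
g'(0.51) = -10.06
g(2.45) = -34.16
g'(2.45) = -21.70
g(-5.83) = -60.16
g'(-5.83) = 27.98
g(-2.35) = 0.88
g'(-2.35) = 7.10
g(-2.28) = 1.36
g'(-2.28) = 6.68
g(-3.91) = -17.49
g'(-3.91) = 16.46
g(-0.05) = 1.34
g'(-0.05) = -6.70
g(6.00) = -149.00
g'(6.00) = -43.00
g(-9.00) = -179.00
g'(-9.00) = 47.00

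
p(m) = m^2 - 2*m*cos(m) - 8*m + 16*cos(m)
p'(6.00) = 3.20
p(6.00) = -8.16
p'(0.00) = -10.00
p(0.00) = 16.00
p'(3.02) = -1.18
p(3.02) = -24.93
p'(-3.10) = -11.28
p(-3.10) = 12.23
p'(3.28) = 1.84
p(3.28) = -24.83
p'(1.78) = -16.19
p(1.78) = -13.66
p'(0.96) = -18.76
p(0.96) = 1.32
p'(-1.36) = 7.17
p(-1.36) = 16.65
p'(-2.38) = 3.01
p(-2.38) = 9.68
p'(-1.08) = 4.91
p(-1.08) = 18.37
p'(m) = 2*m*sin(m) + 2*m - 16*sin(m) - 2*cos(m) - 8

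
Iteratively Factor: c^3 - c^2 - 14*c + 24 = (c + 4)*(c^2 - 5*c + 6) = (c - 3)*(c + 4)*(c - 2)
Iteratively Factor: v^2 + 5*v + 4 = (v + 4)*(v + 1)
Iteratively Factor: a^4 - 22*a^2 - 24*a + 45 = (a - 5)*(a^3 + 5*a^2 + 3*a - 9) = (a - 5)*(a + 3)*(a^2 + 2*a - 3) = (a - 5)*(a - 1)*(a + 3)*(a + 3)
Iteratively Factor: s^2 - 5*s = (s)*(s - 5)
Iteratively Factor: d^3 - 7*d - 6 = (d - 3)*(d^2 + 3*d + 2) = (d - 3)*(d + 1)*(d + 2)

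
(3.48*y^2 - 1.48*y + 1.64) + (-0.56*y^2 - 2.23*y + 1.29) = 2.92*y^2 - 3.71*y + 2.93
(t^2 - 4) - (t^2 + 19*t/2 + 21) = -19*t/2 - 25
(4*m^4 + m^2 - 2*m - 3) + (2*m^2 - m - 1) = 4*m^4 + 3*m^2 - 3*m - 4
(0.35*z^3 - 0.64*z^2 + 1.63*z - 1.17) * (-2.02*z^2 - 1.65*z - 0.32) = -0.707*z^5 + 0.7153*z^4 - 2.3486*z^3 - 0.1213*z^2 + 1.4089*z + 0.3744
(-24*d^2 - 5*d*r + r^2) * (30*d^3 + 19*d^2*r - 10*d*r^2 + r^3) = -720*d^5 - 606*d^4*r + 175*d^3*r^2 + 45*d^2*r^3 - 15*d*r^4 + r^5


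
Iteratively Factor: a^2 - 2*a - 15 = (a + 3)*(a - 5)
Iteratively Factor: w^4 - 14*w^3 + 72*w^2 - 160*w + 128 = (w - 4)*(w^3 - 10*w^2 + 32*w - 32) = (w - 4)^2*(w^2 - 6*w + 8) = (w - 4)^2*(w - 2)*(w - 4)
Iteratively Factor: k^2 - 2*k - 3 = (k - 3)*(k + 1)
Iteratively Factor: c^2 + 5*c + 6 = (c + 2)*(c + 3)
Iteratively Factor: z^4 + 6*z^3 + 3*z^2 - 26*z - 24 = (z + 3)*(z^3 + 3*z^2 - 6*z - 8) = (z + 3)*(z + 4)*(z^2 - z - 2) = (z - 2)*(z + 3)*(z + 4)*(z + 1)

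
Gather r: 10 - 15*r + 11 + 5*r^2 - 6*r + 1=5*r^2 - 21*r + 22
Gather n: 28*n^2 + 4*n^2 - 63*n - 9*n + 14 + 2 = 32*n^2 - 72*n + 16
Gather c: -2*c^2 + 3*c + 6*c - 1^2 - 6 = -2*c^2 + 9*c - 7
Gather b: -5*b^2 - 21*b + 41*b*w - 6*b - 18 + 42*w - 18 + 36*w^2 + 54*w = -5*b^2 + b*(41*w - 27) + 36*w^2 + 96*w - 36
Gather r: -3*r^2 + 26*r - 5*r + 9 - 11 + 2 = -3*r^2 + 21*r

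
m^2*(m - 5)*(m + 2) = m^4 - 3*m^3 - 10*m^2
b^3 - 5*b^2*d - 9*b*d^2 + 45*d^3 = (b - 5*d)*(b - 3*d)*(b + 3*d)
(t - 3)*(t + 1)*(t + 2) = t^3 - 7*t - 6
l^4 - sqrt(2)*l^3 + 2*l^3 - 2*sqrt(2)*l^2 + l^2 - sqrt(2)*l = l*(l + 1)^2*(l - sqrt(2))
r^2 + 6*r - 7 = (r - 1)*(r + 7)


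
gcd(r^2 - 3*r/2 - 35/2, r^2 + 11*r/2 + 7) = r + 7/2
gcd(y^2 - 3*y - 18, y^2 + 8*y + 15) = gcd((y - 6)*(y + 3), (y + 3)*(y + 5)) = y + 3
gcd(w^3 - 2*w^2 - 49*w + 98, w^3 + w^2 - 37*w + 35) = w + 7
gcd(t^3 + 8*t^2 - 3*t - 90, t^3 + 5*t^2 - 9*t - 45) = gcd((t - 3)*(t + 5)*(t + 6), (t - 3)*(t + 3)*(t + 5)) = t^2 + 2*t - 15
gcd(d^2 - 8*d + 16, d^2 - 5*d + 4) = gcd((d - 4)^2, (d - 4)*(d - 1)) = d - 4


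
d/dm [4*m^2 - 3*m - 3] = 8*m - 3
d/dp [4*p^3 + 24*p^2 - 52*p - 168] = 12*p^2 + 48*p - 52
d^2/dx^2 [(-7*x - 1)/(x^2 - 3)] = 2*(-4*x^2*(7*x + 1) + (21*x + 1)*(x^2 - 3))/(x^2 - 3)^3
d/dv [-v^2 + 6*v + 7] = 6 - 2*v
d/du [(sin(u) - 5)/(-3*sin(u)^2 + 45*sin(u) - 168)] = (sin(u)^2 - 10*sin(u) + 19)*cos(u)/(3*(sin(u)^2 - 15*sin(u) + 56)^2)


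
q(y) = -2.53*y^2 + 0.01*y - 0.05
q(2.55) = -16.48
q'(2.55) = -12.89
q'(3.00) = -15.17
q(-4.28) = -46.44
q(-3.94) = -39.36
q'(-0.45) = 2.29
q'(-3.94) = 19.95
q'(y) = 0.01 - 5.06*y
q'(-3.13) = 15.85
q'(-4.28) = 21.67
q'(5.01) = -25.34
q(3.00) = -22.79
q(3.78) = -36.16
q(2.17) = -11.94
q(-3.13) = -24.87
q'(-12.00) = 60.73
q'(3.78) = -19.12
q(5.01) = -63.50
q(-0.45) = -0.57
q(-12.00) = -364.49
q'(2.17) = -10.97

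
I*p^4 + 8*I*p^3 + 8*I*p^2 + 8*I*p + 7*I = (p + 1)*(p + 7)*(p + I)*(I*p + 1)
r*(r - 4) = r^2 - 4*r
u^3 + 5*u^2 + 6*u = u*(u + 2)*(u + 3)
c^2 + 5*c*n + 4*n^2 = (c + n)*(c + 4*n)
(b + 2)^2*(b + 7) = b^3 + 11*b^2 + 32*b + 28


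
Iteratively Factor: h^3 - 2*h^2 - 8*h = (h)*(h^2 - 2*h - 8) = h*(h + 2)*(h - 4)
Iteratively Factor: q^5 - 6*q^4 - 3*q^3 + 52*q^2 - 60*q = (q - 5)*(q^4 - q^3 - 8*q^2 + 12*q) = (q - 5)*(q - 2)*(q^3 + q^2 - 6*q) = q*(q - 5)*(q - 2)*(q^2 + q - 6) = q*(q - 5)*(q - 2)^2*(q + 3)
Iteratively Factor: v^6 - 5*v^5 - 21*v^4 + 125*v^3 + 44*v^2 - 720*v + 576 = (v + 4)*(v^5 - 9*v^4 + 15*v^3 + 65*v^2 - 216*v + 144) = (v + 3)*(v + 4)*(v^4 - 12*v^3 + 51*v^2 - 88*v + 48) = (v - 3)*(v + 3)*(v + 4)*(v^3 - 9*v^2 + 24*v - 16) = (v - 4)*(v - 3)*(v + 3)*(v + 4)*(v^2 - 5*v + 4) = (v - 4)*(v - 3)*(v - 1)*(v + 3)*(v + 4)*(v - 4)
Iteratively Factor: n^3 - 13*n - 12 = (n + 3)*(n^2 - 3*n - 4) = (n + 1)*(n + 3)*(n - 4)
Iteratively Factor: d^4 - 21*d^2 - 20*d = (d + 1)*(d^3 - d^2 - 20*d) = (d + 1)*(d + 4)*(d^2 - 5*d) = d*(d + 1)*(d + 4)*(d - 5)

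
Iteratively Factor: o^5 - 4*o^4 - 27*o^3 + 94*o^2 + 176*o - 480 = (o - 2)*(o^4 - 2*o^3 - 31*o^2 + 32*o + 240) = (o - 2)*(o + 3)*(o^3 - 5*o^2 - 16*o + 80) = (o - 4)*(o - 2)*(o + 3)*(o^2 - o - 20) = (o - 5)*(o - 4)*(o - 2)*(o + 3)*(o + 4)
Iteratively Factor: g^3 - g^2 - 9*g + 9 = (g - 1)*(g^2 - 9) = (g - 1)*(g + 3)*(g - 3)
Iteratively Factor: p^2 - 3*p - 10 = (p + 2)*(p - 5)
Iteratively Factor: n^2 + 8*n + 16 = (n + 4)*(n + 4)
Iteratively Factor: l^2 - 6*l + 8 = (l - 4)*(l - 2)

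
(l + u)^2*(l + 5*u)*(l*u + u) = l^4*u + 7*l^3*u^2 + l^3*u + 11*l^2*u^3 + 7*l^2*u^2 + 5*l*u^4 + 11*l*u^3 + 5*u^4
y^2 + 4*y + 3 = (y + 1)*(y + 3)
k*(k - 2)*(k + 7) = k^3 + 5*k^2 - 14*k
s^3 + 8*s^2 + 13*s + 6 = (s + 1)^2*(s + 6)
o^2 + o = o*(o + 1)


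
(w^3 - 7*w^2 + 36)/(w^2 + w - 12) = (w^2 - 4*w - 12)/(w + 4)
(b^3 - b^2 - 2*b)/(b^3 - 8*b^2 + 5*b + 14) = b/(b - 7)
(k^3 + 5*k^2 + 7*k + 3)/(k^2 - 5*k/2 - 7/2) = 2*(k^2 + 4*k + 3)/(2*k - 7)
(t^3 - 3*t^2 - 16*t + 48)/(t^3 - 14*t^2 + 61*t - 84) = (t + 4)/(t - 7)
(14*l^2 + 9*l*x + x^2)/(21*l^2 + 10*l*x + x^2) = (2*l + x)/(3*l + x)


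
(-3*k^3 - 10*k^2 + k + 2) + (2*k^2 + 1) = -3*k^3 - 8*k^2 + k + 3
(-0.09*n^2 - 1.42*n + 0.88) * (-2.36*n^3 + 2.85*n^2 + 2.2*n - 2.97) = 0.2124*n^5 + 3.0947*n^4 - 6.3218*n^3 - 0.3487*n^2 + 6.1534*n - 2.6136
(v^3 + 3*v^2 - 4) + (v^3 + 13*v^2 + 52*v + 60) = 2*v^3 + 16*v^2 + 52*v + 56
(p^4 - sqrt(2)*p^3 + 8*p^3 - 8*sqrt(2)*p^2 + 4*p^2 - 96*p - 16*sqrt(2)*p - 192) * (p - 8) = p^5 - sqrt(2)*p^4 - 60*p^3 - 128*p^2 + 48*sqrt(2)*p^2 + 128*sqrt(2)*p + 576*p + 1536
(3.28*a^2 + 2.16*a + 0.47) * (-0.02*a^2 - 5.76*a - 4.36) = -0.0656*a^4 - 18.936*a^3 - 26.7518*a^2 - 12.1248*a - 2.0492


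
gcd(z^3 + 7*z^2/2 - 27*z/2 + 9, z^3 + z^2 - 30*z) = z + 6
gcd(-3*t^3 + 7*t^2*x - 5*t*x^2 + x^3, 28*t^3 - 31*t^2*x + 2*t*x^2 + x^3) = -t + x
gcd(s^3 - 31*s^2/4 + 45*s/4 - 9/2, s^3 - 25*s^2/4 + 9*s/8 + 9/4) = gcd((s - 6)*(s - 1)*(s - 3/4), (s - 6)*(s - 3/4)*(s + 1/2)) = s^2 - 27*s/4 + 9/2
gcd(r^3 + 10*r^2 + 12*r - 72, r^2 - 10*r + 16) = r - 2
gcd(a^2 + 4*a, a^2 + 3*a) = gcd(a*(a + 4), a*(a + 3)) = a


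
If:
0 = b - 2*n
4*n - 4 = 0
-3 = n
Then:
No Solution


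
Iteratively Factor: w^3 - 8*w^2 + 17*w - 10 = (w - 5)*(w^2 - 3*w + 2) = (w - 5)*(w - 1)*(w - 2)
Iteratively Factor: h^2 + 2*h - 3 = (h - 1)*(h + 3)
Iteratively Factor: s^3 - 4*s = (s - 2)*(s^2 + 2*s) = (s - 2)*(s + 2)*(s)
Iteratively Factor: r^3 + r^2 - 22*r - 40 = (r + 4)*(r^2 - 3*r - 10) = (r + 2)*(r + 4)*(r - 5)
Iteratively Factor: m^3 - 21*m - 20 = (m + 1)*(m^2 - m - 20) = (m - 5)*(m + 1)*(m + 4)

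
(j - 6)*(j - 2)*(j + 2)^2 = j^4 - 4*j^3 - 16*j^2 + 16*j + 48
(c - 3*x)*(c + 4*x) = c^2 + c*x - 12*x^2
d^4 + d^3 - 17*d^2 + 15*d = d*(d - 3)*(d - 1)*(d + 5)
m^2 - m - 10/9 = (m - 5/3)*(m + 2/3)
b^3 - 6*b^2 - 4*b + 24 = (b - 6)*(b - 2)*(b + 2)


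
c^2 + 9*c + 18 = (c + 3)*(c + 6)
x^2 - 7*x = x*(x - 7)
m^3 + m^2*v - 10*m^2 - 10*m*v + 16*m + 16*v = (m - 8)*(m - 2)*(m + v)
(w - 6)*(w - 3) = w^2 - 9*w + 18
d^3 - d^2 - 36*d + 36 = (d - 6)*(d - 1)*(d + 6)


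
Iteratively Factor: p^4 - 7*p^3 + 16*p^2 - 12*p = (p - 3)*(p^3 - 4*p^2 + 4*p) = (p - 3)*(p - 2)*(p^2 - 2*p) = p*(p - 3)*(p - 2)*(p - 2)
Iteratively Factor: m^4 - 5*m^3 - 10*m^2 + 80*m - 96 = (m - 2)*(m^3 - 3*m^2 - 16*m + 48) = (m - 4)*(m - 2)*(m^2 + m - 12) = (m - 4)*(m - 2)*(m + 4)*(m - 3)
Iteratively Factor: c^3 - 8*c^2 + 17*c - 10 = (c - 2)*(c^2 - 6*c + 5) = (c - 2)*(c - 1)*(c - 5)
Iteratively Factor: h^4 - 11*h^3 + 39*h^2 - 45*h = (h - 3)*(h^3 - 8*h^2 + 15*h) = (h - 5)*(h - 3)*(h^2 - 3*h) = (h - 5)*(h - 3)^2*(h)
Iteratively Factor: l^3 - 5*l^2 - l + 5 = (l - 1)*(l^2 - 4*l - 5) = (l - 1)*(l + 1)*(l - 5)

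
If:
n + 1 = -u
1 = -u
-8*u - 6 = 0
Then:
No Solution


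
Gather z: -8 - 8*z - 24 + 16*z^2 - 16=16*z^2 - 8*z - 48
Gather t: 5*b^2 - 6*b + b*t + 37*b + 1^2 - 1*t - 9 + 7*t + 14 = 5*b^2 + 31*b + t*(b + 6) + 6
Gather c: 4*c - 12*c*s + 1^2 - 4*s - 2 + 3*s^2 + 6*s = c*(4 - 12*s) + 3*s^2 + 2*s - 1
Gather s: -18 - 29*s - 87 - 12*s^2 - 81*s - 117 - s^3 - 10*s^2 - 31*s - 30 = -s^3 - 22*s^2 - 141*s - 252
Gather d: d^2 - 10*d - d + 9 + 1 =d^2 - 11*d + 10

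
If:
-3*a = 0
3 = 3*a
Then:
No Solution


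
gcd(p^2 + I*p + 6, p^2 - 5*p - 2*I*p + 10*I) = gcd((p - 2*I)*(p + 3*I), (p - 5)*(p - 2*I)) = p - 2*I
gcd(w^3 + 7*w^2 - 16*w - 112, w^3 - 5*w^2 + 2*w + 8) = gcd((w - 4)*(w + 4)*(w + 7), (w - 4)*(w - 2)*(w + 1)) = w - 4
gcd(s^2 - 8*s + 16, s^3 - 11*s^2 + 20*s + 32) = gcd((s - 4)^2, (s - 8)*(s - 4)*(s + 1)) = s - 4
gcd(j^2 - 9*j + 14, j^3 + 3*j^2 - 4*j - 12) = j - 2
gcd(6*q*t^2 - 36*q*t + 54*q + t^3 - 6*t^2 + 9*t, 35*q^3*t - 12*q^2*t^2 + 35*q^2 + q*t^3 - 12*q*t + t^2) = 1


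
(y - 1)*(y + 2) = y^2 + y - 2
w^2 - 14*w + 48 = (w - 8)*(w - 6)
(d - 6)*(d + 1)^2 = d^3 - 4*d^2 - 11*d - 6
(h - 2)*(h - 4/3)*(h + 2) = h^3 - 4*h^2/3 - 4*h + 16/3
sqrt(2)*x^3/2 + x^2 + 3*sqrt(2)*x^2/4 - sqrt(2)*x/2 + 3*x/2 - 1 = (x - 1/2)*(x + 2)*(sqrt(2)*x/2 + 1)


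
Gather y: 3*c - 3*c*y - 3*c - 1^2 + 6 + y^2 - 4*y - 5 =y^2 + y*(-3*c - 4)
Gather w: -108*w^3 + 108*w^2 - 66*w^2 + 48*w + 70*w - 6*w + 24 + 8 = -108*w^3 + 42*w^2 + 112*w + 32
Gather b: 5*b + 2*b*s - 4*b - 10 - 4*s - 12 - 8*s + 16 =b*(2*s + 1) - 12*s - 6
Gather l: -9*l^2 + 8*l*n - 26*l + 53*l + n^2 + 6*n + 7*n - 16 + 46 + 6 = -9*l^2 + l*(8*n + 27) + n^2 + 13*n + 36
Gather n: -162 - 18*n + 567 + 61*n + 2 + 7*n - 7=50*n + 400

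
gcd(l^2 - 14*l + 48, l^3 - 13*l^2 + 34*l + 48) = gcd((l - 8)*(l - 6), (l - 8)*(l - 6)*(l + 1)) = l^2 - 14*l + 48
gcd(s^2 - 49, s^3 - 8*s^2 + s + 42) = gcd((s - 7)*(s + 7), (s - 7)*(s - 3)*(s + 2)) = s - 7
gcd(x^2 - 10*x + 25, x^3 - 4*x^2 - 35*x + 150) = x^2 - 10*x + 25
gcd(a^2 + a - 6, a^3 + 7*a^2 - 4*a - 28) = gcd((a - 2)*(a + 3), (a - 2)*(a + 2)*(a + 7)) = a - 2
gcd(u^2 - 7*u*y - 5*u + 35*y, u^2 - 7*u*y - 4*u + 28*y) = -u + 7*y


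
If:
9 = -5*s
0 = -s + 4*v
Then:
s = -9/5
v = -9/20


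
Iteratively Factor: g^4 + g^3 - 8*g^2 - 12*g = (g - 3)*(g^3 + 4*g^2 + 4*g) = g*(g - 3)*(g^2 + 4*g + 4) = g*(g - 3)*(g + 2)*(g + 2)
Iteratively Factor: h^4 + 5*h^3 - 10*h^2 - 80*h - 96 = (h + 3)*(h^3 + 2*h^2 - 16*h - 32) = (h - 4)*(h + 3)*(h^2 + 6*h + 8) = (h - 4)*(h + 3)*(h + 4)*(h + 2)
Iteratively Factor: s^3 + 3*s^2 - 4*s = (s + 4)*(s^2 - s) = s*(s + 4)*(s - 1)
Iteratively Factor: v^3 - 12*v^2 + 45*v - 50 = (v - 5)*(v^2 - 7*v + 10) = (v - 5)^2*(v - 2)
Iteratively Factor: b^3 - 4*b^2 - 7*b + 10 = (b + 2)*(b^2 - 6*b + 5) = (b - 5)*(b + 2)*(b - 1)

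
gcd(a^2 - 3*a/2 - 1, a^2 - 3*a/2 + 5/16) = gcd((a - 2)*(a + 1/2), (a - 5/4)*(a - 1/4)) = 1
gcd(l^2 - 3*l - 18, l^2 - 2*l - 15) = l + 3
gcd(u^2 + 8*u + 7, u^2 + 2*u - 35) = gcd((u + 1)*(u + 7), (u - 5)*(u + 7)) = u + 7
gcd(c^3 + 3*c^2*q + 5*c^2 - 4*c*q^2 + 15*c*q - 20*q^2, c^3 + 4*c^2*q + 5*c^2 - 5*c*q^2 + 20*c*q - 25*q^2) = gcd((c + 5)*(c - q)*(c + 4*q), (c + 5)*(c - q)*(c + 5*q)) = -c^2 + c*q - 5*c + 5*q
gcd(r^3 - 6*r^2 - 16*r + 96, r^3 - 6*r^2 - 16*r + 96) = r^3 - 6*r^2 - 16*r + 96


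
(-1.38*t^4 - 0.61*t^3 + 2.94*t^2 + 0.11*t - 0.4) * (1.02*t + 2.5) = -1.4076*t^5 - 4.0722*t^4 + 1.4738*t^3 + 7.4622*t^2 - 0.133*t - 1.0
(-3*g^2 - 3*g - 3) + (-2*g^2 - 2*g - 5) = -5*g^2 - 5*g - 8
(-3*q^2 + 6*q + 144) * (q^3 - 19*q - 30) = -3*q^5 + 6*q^4 + 201*q^3 - 24*q^2 - 2916*q - 4320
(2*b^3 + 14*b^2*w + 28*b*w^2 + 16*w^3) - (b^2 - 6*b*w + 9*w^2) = 2*b^3 + 14*b^2*w - b^2 + 28*b*w^2 + 6*b*w + 16*w^3 - 9*w^2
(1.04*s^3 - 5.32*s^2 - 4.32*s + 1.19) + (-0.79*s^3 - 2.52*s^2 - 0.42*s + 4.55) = 0.25*s^3 - 7.84*s^2 - 4.74*s + 5.74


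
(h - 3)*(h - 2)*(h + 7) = h^3 + 2*h^2 - 29*h + 42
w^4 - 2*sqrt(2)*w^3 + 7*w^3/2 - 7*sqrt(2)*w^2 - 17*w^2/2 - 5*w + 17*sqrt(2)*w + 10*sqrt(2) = (w - 2)*(w + 1/2)*(w + 5)*(w - 2*sqrt(2))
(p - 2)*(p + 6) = p^2 + 4*p - 12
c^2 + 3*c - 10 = (c - 2)*(c + 5)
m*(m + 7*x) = m^2 + 7*m*x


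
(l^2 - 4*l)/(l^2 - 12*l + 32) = l/(l - 8)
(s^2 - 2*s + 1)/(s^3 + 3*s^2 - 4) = (s - 1)/(s^2 + 4*s + 4)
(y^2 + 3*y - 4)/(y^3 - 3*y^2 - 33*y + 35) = (y + 4)/(y^2 - 2*y - 35)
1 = 1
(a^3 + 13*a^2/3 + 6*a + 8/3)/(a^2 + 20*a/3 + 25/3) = (3*a^3 + 13*a^2 + 18*a + 8)/(3*a^2 + 20*a + 25)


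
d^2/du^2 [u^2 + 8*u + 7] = 2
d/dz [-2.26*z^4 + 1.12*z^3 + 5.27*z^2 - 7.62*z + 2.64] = -9.04*z^3 + 3.36*z^2 + 10.54*z - 7.62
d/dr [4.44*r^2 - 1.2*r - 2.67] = 8.88*r - 1.2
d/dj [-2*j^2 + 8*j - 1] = 8 - 4*j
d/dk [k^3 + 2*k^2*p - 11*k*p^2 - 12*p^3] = 3*k^2 + 4*k*p - 11*p^2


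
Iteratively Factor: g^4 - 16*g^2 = (g - 4)*(g^3 + 4*g^2) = (g - 4)*(g + 4)*(g^2) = g*(g - 4)*(g + 4)*(g)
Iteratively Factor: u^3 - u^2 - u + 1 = (u + 1)*(u^2 - 2*u + 1) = (u - 1)*(u + 1)*(u - 1)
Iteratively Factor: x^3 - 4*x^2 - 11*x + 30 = (x + 3)*(x^2 - 7*x + 10) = (x - 5)*(x + 3)*(x - 2)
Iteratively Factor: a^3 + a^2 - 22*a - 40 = (a - 5)*(a^2 + 6*a + 8) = (a - 5)*(a + 4)*(a + 2)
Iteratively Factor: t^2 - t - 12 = (t - 4)*(t + 3)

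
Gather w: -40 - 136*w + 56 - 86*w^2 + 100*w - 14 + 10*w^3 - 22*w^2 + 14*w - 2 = 10*w^3 - 108*w^2 - 22*w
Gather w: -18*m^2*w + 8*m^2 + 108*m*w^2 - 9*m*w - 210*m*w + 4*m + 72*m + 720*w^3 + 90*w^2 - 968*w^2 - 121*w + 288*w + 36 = 8*m^2 + 76*m + 720*w^3 + w^2*(108*m - 878) + w*(-18*m^2 - 219*m + 167) + 36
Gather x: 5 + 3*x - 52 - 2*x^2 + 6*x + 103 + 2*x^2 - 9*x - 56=0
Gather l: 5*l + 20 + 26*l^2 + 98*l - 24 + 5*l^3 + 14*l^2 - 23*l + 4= 5*l^3 + 40*l^2 + 80*l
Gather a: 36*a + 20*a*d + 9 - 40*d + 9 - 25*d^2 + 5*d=a*(20*d + 36) - 25*d^2 - 35*d + 18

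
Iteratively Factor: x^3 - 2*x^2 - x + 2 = (x + 1)*(x^2 - 3*x + 2) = (x - 2)*(x + 1)*(x - 1)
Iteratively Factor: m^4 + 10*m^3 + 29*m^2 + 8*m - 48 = (m - 1)*(m^3 + 11*m^2 + 40*m + 48) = (m - 1)*(m + 4)*(m^2 + 7*m + 12) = (m - 1)*(m + 4)^2*(m + 3)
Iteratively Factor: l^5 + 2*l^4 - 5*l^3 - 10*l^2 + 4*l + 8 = (l - 1)*(l^4 + 3*l^3 - 2*l^2 - 12*l - 8) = (l - 1)*(l + 1)*(l^3 + 2*l^2 - 4*l - 8) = (l - 1)*(l + 1)*(l + 2)*(l^2 - 4) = (l - 2)*(l - 1)*(l + 1)*(l + 2)*(l + 2)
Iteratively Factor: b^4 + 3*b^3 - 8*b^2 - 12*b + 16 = (b + 2)*(b^3 + b^2 - 10*b + 8) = (b - 2)*(b + 2)*(b^2 + 3*b - 4) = (b - 2)*(b - 1)*(b + 2)*(b + 4)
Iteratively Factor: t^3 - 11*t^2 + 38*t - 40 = (t - 2)*(t^2 - 9*t + 20) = (t - 5)*(t - 2)*(t - 4)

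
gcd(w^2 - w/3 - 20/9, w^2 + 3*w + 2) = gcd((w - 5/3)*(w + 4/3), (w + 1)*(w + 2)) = 1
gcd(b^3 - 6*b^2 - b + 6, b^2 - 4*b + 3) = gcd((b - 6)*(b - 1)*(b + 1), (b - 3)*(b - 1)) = b - 1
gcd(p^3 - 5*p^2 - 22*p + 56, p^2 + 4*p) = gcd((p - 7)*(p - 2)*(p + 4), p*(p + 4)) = p + 4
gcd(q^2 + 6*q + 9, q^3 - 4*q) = 1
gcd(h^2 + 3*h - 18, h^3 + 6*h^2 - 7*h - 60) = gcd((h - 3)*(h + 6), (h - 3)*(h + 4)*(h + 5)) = h - 3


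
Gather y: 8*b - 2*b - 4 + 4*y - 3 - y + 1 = 6*b + 3*y - 6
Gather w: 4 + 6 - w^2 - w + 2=-w^2 - w + 12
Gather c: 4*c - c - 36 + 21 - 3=3*c - 18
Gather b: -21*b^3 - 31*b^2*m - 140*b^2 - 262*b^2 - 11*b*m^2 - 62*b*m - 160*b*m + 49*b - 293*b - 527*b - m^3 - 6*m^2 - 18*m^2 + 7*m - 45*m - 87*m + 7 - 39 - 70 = -21*b^3 + b^2*(-31*m - 402) + b*(-11*m^2 - 222*m - 771) - m^3 - 24*m^2 - 125*m - 102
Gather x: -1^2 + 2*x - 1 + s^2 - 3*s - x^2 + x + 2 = s^2 - 3*s - x^2 + 3*x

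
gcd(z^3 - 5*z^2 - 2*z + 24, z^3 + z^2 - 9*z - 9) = z - 3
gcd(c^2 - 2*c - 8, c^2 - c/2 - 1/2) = 1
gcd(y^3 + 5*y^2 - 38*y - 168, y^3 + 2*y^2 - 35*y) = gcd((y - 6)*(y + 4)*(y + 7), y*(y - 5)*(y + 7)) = y + 7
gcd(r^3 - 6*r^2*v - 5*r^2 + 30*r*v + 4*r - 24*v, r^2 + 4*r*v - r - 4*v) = r - 1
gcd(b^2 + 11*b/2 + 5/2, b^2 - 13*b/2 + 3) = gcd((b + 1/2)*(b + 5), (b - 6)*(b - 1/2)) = 1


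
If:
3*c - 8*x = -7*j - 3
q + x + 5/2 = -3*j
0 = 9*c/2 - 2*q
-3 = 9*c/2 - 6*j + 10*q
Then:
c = -77/321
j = -62/107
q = -231/428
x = -95/428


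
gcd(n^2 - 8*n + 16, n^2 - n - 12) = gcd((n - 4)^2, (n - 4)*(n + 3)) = n - 4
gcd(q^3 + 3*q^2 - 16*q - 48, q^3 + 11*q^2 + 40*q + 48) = q^2 + 7*q + 12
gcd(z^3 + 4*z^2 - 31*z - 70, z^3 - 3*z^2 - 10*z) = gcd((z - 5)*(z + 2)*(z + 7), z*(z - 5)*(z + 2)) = z^2 - 3*z - 10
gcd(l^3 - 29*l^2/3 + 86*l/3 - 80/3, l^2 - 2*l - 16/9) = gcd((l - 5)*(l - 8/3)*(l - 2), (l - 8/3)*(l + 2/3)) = l - 8/3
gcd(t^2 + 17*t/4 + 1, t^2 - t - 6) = 1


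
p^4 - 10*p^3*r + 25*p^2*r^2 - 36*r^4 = (p - 6*r)*(p - 3*r)*(p - 2*r)*(p + r)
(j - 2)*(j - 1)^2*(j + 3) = j^4 - j^3 - 7*j^2 + 13*j - 6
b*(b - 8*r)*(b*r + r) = b^3*r - 8*b^2*r^2 + b^2*r - 8*b*r^2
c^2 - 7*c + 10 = (c - 5)*(c - 2)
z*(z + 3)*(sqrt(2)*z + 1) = sqrt(2)*z^3 + z^2 + 3*sqrt(2)*z^2 + 3*z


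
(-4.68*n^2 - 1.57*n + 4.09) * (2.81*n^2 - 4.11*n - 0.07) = -13.1508*n^4 + 14.8231*n^3 + 18.2732*n^2 - 16.7*n - 0.2863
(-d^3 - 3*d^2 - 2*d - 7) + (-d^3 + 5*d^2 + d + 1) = -2*d^3 + 2*d^2 - d - 6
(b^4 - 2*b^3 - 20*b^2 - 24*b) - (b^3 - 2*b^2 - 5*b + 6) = b^4 - 3*b^3 - 18*b^2 - 19*b - 6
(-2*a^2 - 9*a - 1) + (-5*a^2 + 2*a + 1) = -7*a^2 - 7*a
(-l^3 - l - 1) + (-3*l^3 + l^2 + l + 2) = -4*l^3 + l^2 + 1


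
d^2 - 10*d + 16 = (d - 8)*(d - 2)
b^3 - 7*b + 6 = (b - 2)*(b - 1)*(b + 3)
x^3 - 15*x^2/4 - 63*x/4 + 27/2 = (x - 6)*(x - 3/4)*(x + 3)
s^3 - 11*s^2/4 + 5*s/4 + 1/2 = (s - 2)*(s - 1)*(s + 1/4)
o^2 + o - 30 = (o - 5)*(o + 6)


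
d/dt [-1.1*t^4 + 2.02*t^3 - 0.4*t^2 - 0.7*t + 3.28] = -4.4*t^3 + 6.06*t^2 - 0.8*t - 0.7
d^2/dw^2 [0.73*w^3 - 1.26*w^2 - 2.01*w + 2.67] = 4.38*w - 2.52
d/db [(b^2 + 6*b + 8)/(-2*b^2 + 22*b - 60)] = (17*b^2 - 44*b - 268)/(2*(b^4 - 22*b^3 + 181*b^2 - 660*b + 900))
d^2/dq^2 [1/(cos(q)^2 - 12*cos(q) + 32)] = (-4*sin(q)^4 + 18*sin(q)^2 - 429*cos(q) + 9*cos(3*q) + 210)/((cos(q) - 8)^3*(cos(q) - 4)^3)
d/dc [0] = 0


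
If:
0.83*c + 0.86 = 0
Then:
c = -1.04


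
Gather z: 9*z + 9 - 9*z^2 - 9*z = 9 - 9*z^2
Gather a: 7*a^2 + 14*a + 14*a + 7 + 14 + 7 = 7*a^2 + 28*a + 28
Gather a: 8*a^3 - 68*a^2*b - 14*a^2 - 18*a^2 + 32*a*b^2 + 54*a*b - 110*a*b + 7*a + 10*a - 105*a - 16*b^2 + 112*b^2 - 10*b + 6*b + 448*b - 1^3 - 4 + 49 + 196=8*a^3 + a^2*(-68*b - 32) + a*(32*b^2 - 56*b - 88) + 96*b^2 + 444*b + 240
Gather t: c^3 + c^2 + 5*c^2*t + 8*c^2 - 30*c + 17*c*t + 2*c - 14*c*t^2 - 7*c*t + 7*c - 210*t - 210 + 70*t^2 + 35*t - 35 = c^3 + 9*c^2 - 21*c + t^2*(70 - 14*c) + t*(5*c^2 + 10*c - 175) - 245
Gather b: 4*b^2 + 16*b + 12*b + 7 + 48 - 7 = 4*b^2 + 28*b + 48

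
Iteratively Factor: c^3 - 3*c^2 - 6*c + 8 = (c - 1)*(c^2 - 2*c - 8) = (c - 1)*(c + 2)*(c - 4)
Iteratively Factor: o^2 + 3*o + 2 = (o + 1)*(o + 2)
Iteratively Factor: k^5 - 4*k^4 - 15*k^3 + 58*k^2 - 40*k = (k - 2)*(k^4 - 2*k^3 - 19*k^2 + 20*k) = k*(k - 2)*(k^3 - 2*k^2 - 19*k + 20) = k*(k - 2)*(k + 4)*(k^2 - 6*k + 5) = k*(k - 2)*(k - 1)*(k + 4)*(k - 5)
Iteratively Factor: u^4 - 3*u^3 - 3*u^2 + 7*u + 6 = (u + 1)*(u^3 - 4*u^2 + u + 6) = (u + 1)^2*(u^2 - 5*u + 6) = (u - 2)*(u + 1)^2*(u - 3)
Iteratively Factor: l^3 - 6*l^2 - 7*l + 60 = (l - 4)*(l^2 - 2*l - 15) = (l - 5)*(l - 4)*(l + 3)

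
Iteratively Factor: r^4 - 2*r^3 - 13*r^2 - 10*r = (r + 2)*(r^3 - 4*r^2 - 5*r) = (r + 1)*(r + 2)*(r^2 - 5*r) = (r - 5)*(r + 1)*(r + 2)*(r)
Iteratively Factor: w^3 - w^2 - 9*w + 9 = (w - 1)*(w^2 - 9) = (w - 1)*(w + 3)*(w - 3)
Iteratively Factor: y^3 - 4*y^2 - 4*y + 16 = (y - 4)*(y^2 - 4) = (y - 4)*(y + 2)*(y - 2)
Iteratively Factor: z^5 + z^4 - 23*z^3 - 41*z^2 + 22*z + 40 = (z + 1)*(z^4 - 23*z^2 - 18*z + 40) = (z + 1)*(z + 2)*(z^3 - 2*z^2 - 19*z + 20) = (z - 1)*(z + 1)*(z + 2)*(z^2 - z - 20) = (z - 5)*(z - 1)*(z + 1)*(z + 2)*(z + 4)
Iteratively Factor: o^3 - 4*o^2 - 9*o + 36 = (o - 4)*(o^2 - 9) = (o - 4)*(o + 3)*(o - 3)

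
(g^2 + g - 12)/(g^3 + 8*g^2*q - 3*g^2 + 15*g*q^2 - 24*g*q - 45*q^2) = (g + 4)/(g^2 + 8*g*q + 15*q^2)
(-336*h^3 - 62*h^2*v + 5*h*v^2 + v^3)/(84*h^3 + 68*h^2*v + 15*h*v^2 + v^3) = (-8*h + v)/(2*h + v)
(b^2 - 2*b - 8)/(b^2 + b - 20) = (b + 2)/(b + 5)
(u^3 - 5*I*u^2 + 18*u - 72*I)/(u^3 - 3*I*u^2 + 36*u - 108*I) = (u + 4*I)/(u + 6*I)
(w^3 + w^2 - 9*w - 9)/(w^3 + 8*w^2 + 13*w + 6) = (w^2 - 9)/(w^2 + 7*w + 6)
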